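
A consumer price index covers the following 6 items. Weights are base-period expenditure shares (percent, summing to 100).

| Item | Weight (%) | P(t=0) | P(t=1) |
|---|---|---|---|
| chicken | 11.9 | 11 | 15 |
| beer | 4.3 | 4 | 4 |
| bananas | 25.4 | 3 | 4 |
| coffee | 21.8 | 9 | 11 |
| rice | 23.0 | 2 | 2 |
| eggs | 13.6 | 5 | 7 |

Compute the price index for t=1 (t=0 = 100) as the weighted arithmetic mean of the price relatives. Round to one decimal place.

123.1

chicken: 11.9 × (15/11) = 11.9 × 1.363636 = 16.2273
beer: 4.3 × (4/4) = 4.3 × 1.000000 = 4.3000
bananas: 25.4 × (4/3) = 25.4 × 1.333333 = 33.8667
coffee: 21.8 × (11/9) = 21.8 × 1.222222 = 26.6444
rice: 23.0 × (2/2) = 23.0 × 1.000000 = 23.0000
eggs: 13.6 × (7/5) = 13.6 × 1.400000 = 19.0400
Index = Σ wᵢ·(p₁ᵢ/p₀ᵢ) = 16.2273 + 4.3000 + 33.8667 + 26.6444 + 23.0000 + 19.0400 = 123.0784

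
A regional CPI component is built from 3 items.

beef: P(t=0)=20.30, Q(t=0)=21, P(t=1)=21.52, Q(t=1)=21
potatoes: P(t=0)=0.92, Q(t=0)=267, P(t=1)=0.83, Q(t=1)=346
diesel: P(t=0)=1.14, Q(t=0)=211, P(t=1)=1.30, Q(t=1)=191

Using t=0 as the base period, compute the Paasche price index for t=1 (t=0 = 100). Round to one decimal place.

Paasche price index uses current-period quantities as weights.
ΣP(t=1)·Q(t=1) = 21.52×21 + 0.83×346 + 1.30×191 = 451.92 + 287.18 + 248.3 = 987.4
ΣP(t=0)·Q(t=1) = 20.30×21 + 0.92×346 + 1.14×191 = 426.3 + 318.32 + 217.74 = 962.36
Index = 987.4 / 962.36 × 100 = 102.6019

102.6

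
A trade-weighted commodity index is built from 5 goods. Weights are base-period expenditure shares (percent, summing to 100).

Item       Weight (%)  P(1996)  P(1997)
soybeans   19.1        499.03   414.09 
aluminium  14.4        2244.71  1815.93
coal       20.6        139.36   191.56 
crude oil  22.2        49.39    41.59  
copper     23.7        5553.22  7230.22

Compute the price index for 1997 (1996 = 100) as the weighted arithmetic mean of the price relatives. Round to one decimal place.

105.4

soybeans: 19.1 × (414.09/499.03) = 19.1 × 0.829790 = 15.8490
aluminium: 14.4 × (1815.93/2244.71) = 14.4 × 0.808982 = 11.6493
coal: 20.6 × (191.56/139.36) = 20.6 × 1.374569 = 28.3161
crude oil: 22.2 × (41.59/49.39) = 22.2 × 0.842073 = 18.6940
copper: 23.7 × (7230.22/5553.22) = 23.7 × 1.301987 = 30.8571
Index = Σ wᵢ·(p₁ᵢ/p₀ᵢ) = 15.8490 + 11.6493 + 28.3161 + 18.6940 + 30.8571 = 105.3656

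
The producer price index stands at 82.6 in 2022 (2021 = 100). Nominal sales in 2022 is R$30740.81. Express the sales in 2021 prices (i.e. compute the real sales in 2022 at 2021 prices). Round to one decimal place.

Real = Nominal ÷ (Index/100) = 30740.81 ÷ (82.6/100)
     = 30740.81 ÷ 0.826 = 37216.4770

37216.5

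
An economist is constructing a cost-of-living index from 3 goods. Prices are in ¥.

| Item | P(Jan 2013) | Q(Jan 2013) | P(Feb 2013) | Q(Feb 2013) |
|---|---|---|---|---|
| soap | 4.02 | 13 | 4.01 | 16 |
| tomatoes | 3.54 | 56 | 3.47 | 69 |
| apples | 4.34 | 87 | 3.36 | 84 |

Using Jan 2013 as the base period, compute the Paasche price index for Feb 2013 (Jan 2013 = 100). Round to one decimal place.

87.0

Paasche price index uses current-period quantities as weights.
ΣP(Feb 2013)·Q(Feb 2013) = 4.01×16 + 3.47×69 + 3.36×84 = 64.16 + 239.43 + 282.24 = 585.83
ΣP(Jan 2013)·Q(Feb 2013) = 4.02×16 + 3.54×69 + 4.34×84 = 64.32 + 244.26 + 364.56 = 673.14
Index = 585.83 / 673.14 × 100 = 87.0294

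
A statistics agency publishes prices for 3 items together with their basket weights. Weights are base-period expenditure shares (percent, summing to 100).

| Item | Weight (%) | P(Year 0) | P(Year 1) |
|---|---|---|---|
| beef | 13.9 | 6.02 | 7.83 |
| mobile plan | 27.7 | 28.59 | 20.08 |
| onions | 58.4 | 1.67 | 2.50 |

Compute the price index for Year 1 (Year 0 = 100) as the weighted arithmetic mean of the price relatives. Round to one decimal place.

125.0

beef: 13.9 × (7.83/6.02) = 13.9 × 1.300664 = 18.0792
mobile plan: 27.7 × (20.08/28.59) = 27.7 × 0.702343 = 19.4549
onions: 58.4 × (2.50/1.67) = 58.4 × 1.497006 = 87.4251
Index = Σ wᵢ·(p₁ᵢ/p₀ᵢ) = 18.0792 + 19.4549 + 87.4251 = 124.9593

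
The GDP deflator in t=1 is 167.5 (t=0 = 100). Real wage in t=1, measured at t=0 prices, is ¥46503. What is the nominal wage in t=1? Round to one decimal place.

Nominal = Real × (Index/100) = 46503 × (167.5/100)
        = 46503 × 1.675 = 77892.5250

77892.5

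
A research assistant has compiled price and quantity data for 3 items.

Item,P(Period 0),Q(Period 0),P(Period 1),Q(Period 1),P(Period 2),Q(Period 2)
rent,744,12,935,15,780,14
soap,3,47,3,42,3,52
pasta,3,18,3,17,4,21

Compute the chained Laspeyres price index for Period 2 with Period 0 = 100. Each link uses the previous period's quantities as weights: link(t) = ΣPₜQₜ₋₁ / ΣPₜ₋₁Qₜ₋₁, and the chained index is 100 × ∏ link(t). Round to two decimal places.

Link Period 0→Period 1:
ΣP(Period 1)Q(Period 0) = 935×12 + 3×47 + 3×18 = 11220 + 141 + 54 = 11415
ΣP(Period 0)Q(Period 0) = 744×12 + 3×47 + 3×18 = 8928 + 141 + 54 = 9123
link = 11415/9123 = 1.251233
Link Period 1→Period 2:
ΣP(Period 2)Q(Period 1) = 780×15 + 3×42 + 4×17 = 11700 + 126 + 68 = 11894
ΣP(Period 1)Q(Period 1) = 935×15 + 3×42 + 3×17 = 14025 + 126 + 51 = 14202
link = 11894/14202 = 0.837488
Chained index = 100 × 1.251233 × 0.837488 = 104.7892

104.79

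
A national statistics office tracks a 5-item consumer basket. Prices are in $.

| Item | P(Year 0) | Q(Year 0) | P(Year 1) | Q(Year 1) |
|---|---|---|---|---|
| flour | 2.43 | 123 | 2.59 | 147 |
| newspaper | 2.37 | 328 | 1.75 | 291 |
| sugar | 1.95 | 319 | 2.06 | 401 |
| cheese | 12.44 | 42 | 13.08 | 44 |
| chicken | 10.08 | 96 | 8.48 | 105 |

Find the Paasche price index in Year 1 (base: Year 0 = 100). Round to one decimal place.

92.6

Paasche price index uses current-period quantities as weights.
ΣP(Year 1)·Q(Year 1) = 2.59×147 + 1.75×291 + 2.06×401 + 13.08×44 + 8.48×105 = 380.73 + 509.25 + 826.06 + 575.52 + 890.4 = 3181.96
ΣP(Year 0)·Q(Year 1) = 2.43×147 + 2.37×291 + 1.95×401 + 12.44×44 + 10.08×105 = 357.21 + 689.67 + 781.95 + 547.36 + 1058.4 = 3434.59
Index = 3181.96 / 3434.59 × 100 = 92.6445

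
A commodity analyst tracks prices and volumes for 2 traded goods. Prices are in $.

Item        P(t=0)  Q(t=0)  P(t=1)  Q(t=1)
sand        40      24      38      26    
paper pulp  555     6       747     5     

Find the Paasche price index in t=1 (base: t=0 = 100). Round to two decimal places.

123.80

Paasche price index uses current-period quantities as weights.
ΣP(t=1)·Q(t=1) = 38×26 + 747×5 = 988 + 3735 = 4723
ΣP(t=0)·Q(t=1) = 40×26 + 555×5 = 1040 + 2775 = 3815
Index = 4723 / 3815 × 100 = 123.8008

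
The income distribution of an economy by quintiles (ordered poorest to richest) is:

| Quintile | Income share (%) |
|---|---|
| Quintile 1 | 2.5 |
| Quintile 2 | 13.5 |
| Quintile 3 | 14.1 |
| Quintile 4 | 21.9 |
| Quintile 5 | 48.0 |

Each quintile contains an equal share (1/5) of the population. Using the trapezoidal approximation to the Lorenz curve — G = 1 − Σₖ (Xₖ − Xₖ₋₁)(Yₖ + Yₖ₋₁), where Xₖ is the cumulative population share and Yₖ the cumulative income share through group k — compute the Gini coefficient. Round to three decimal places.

Cumulative income shares Yₖ: 0.0250, 0.1600, 0.3010, 0.5200, 1.0000
Σ (Xₖ−Xₖ₋₁)(Yₖ+Yₖ₋₁) = (1/5)(0.0250+0.0000) + (1/5)(0.1600+0.0250) + (1/5)(0.3010+0.1600) + (1/5)(0.5200+0.3010) + (1/5)(1.0000+0.5200)
  = 0.0050 + 0.0370 + 0.0922 + 0.1642 + 0.3040 = 0.6024
G = 1 − 0.6024 = 0.3976

0.398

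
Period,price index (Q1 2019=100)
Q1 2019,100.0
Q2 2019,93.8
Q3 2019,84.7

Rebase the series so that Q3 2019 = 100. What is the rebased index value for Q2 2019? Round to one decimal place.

Rebased(Q2 2019) = 93.8 / 84.7 × 100 = 110.7438

110.7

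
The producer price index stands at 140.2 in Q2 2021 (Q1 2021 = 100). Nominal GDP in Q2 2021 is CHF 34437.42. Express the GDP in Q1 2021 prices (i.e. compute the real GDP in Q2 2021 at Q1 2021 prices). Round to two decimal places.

24563.07

Real = Nominal ÷ (Index/100) = 34437.42 ÷ (140.2/100)
     = 34437.42 ÷ 1.402 = 24563.0670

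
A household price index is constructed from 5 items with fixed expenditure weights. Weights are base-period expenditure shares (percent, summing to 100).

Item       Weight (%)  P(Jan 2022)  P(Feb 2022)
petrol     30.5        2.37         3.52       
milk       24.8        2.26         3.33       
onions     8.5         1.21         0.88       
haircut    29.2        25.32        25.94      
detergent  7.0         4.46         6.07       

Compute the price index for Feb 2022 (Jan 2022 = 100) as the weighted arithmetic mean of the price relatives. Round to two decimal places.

petrol: 30.5 × (3.52/2.37) = 30.5 × 1.485232 = 45.2996
milk: 24.8 × (3.33/2.26) = 24.8 × 1.473451 = 36.5416
onions: 8.5 × (0.88/1.21) = 8.5 × 0.727273 = 6.1818
haircut: 29.2 × (25.94/25.32) = 29.2 × 1.024487 = 29.9150
detergent: 7.0 × (6.07/4.46) = 7.0 × 1.360987 = 9.5269
Index = Σ wᵢ·(p₁ᵢ/p₀ᵢ) = 45.2996 + 36.5416 + 6.1818 + 29.9150 + 9.5269 = 127.4649

127.46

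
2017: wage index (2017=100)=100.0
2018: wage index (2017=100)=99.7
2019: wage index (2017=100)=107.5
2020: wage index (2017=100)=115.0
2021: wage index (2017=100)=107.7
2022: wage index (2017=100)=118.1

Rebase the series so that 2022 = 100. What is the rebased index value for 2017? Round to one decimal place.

Rebased(2017) = 100.0 / 118.1 × 100 = 84.6740

84.7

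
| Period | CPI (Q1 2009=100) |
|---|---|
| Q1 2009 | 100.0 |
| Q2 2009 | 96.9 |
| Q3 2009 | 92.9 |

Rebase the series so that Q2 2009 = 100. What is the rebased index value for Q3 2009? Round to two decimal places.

Rebased(Q3 2009) = 92.9 / 96.9 × 100 = 95.8720

95.87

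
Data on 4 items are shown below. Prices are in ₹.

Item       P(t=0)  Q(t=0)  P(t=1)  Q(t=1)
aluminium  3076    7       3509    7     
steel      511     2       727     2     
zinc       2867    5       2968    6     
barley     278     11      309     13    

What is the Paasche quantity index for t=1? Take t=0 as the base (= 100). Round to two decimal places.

Paasche quantity index uses current-period prices as weights.
ΣP(t=1)·Q(t=1) = 3509×7 + 727×2 + 2968×6 + 309×13 = 24563 + 1454 + 17808 + 4017 = 47842
ΣP(t=1)·Q(t=0) = 3509×7 + 727×2 + 2968×5 + 309×11 = 24563 + 1454 + 14840 + 3399 = 44256
Index = 47842 / 44256 × 100 = 108.1029

108.10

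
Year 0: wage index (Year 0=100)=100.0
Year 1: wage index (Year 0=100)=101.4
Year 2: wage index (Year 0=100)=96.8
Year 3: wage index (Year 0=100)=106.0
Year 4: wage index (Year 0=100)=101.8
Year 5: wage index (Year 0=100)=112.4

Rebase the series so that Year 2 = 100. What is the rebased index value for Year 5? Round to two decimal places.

116.12

Rebased(Year 5) = 112.4 / 96.8 × 100 = 116.1157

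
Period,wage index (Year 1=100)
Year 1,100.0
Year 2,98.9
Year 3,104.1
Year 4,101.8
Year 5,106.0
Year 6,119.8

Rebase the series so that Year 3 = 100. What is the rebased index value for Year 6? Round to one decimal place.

Rebased(Year 6) = 119.8 / 104.1 × 100 = 115.0817

115.1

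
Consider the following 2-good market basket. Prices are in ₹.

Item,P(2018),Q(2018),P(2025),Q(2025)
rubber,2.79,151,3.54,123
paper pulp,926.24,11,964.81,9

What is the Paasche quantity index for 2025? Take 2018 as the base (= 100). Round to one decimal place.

81.8

Paasche quantity index uses current-period prices as weights.
ΣP(2025)·Q(2025) = 3.54×123 + 964.81×9 = 435.42 + 8683.29 = 9118.71
ΣP(2025)·Q(2018) = 3.54×151 + 964.81×11 = 534.54 + 10612.91 = 11147.45
Index = 9118.71 / 11147.45 × 100 = 81.8009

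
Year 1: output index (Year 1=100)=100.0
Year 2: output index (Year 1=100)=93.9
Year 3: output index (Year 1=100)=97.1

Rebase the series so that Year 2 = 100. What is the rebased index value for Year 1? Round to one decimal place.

106.5

Rebased(Year 1) = 100.0 / 93.9 × 100 = 106.4963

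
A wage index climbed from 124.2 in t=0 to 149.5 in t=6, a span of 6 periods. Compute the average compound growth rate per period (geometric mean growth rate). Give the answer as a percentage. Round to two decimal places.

3.14%

Growth factor = (149.5/124.2)^(1/6) = (1.203704)^(1/6) = 1.031383
Growth rate = 1.031383 − 1 = 0.031383 = 3.1383%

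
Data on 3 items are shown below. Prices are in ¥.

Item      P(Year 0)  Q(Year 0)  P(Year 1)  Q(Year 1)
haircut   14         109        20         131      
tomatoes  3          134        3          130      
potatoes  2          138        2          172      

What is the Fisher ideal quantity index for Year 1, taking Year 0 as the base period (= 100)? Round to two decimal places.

Laspeyres component (base-period weights):
ΣP(Year 0)Q(Year 1) = 14×131 + 3×130 + 2×172 = 1834 + 390 + 344 = 2568
ΣP(Year 0)Q(Year 0) = 14×109 + 3×134 + 2×138 = 1526 + 402 + 276 = 2204
L = 2568 / 2204 × 100 = 116.5154
Paasche component (current-period weights):
ΣP(Year 1)Q(Year 1) = 20×131 + 3×130 + 2×172 = 2620 + 390 + 344 = 3354
ΣP(Year 1)Q(Year 0) = 20×109 + 3×134 + 2×138 = 2180 + 402 + 276 = 2858
P = 3354 / 2858 × 100 = 117.3548
Fisher = √(L × P) = √(116.5154 × 117.3548) = 116.9344

116.93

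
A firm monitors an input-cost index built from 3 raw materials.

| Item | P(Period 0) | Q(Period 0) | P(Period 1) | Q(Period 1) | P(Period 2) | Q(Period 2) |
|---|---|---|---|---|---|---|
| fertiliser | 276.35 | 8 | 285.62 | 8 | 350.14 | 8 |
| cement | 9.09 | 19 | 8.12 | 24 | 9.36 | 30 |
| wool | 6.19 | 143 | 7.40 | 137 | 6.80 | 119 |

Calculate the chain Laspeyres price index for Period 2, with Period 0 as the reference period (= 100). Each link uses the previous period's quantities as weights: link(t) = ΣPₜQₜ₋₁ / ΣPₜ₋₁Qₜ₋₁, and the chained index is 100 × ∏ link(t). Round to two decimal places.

Link Period 0→Period 1:
ΣP(Period 1)Q(Period 0) = 285.62×8 + 8.12×19 + 7.40×143 = 2284.96 + 154.28 + 1058.2 = 3497.44
ΣP(Period 0)Q(Period 0) = 276.35×8 + 9.09×19 + 6.19×143 = 2210.8 + 172.71 + 885.17 = 3268.68
link = 3497.44/3268.68 = 1.069985
Link Period 1→Period 2:
ΣP(Period 2)Q(Period 1) = 350.14×8 + 9.36×24 + 6.80×137 = 2801.12 + 224.64 + 931.6 = 3957.36
ΣP(Period 1)Q(Period 1) = 285.62×8 + 8.12×24 + 7.40×137 = 2284.96 + 194.88 + 1013.8 = 3493.64
link = 3957.36/3493.64 = 1.132733
Chained index = 100 × 1.069985 × 1.132733 = 121.2007

121.20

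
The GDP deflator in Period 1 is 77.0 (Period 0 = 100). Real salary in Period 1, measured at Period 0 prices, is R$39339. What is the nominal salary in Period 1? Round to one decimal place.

30291.0

Nominal = Real × (Index/100) = 39339 × (77.0/100)
        = 39339 × 0.770 = 30291.0300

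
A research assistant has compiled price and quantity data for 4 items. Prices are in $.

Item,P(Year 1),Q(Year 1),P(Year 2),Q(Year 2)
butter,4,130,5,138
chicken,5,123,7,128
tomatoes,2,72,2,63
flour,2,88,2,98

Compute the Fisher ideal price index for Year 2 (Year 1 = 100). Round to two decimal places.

Laspeyres component (base-period weights):
ΣP(Year 2)Q(Year 1) = 5×130 + 7×123 + 2×72 + 2×88 = 650 + 861 + 144 + 176 = 1831
ΣP(Year 1)Q(Year 1) = 4×130 + 5×123 + 2×72 + 2×88 = 520 + 615 + 144 + 176 = 1455
L = 1831 / 1455 × 100 = 125.8419
Paasche component (current-period weights):
ΣP(Year 2)Q(Year 2) = 5×138 + 7×128 + 2×63 + 2×98 = 690 + 896 + 126 + 196 = 1908
ΣP(Year 1)Q(Year 2) = 4×138 + 5×128 + 2×63 + 2×98 = 552 + 640 + 126 + 196 = 1514
P = 1908 / 1514 × 100 = 126.0238
Fisher = √(L × P) = √(125.8419 × 126.0238) = 125.9328

125.93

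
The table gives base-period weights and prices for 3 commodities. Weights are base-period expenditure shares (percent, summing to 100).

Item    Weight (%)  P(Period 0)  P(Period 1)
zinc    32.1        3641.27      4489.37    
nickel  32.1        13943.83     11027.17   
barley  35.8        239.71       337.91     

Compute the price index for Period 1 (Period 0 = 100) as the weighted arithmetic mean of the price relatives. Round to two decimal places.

zinc: 32.1 × (4489.37/3641.27) = 32.1 × 1.232913 = 39.5765
nickel: 32.1 × (11027.17/13943.83) = 32.1 × 0.790828 = 25.3856
barley: 35.8 × (337.91/239.71) = 35.8 × 1.409662 = 50.4659
Index = Σ wᵢ·(p₁ᵢ/p₀ᵢ) = 39.5765 + 25.3856 + 50.4659 = 115.4280

115.43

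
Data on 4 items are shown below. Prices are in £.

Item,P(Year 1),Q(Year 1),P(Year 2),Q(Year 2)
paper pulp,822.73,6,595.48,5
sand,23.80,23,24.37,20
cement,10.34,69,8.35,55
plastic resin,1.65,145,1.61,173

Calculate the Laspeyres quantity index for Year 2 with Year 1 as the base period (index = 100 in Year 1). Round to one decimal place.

Laspeyres quantity index uses base-period prices as weights.
ΣP(Year 1)·Q(Year 2) = 822.73×5 + 23.80×20 + 10.34×55 + 1.65×173 = 4113.65 + 476 + 568.7 + 285.45 = 5443.8
ΣP(Year 1)·Q(Year 1) = 822.73×6 + 23.80×23 + 10.34×69 + 1.65×145 = 4936.38 + 547.4 + 713.46 + 239.25 = 6436.49
Index = 5443.8 / 6436.49 × 100 = 84.5772

84.6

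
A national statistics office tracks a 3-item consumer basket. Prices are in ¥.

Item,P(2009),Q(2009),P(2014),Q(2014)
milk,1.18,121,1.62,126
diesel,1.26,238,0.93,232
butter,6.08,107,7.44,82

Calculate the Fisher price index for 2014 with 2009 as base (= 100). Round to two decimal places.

Laspeyres component (base-period weights):
ΣP(2014)Q(2009) = 1.62×121 + 0.93×238 + 7.44×107 = 196.02 + 221.34 + 796.08 = 1213.44
ΣP(2009)Q(2009) = 1.18×121 + 1.26×238 + 6.08×107 = 142.78 + 299.88 + 650.56 = 1093.22
L = 1213.44 / 1093.22 × 100 = 110.9969
Paasche component (current-period weights):
ΣP(2014)Q(2014) = 1.62×126 + 0.93×232 + 7.44×82 = 204.12 + 215.76 + 610.08 = 1029.96
ΣP(2009)Q(2014) = 1.18×126 + 1.26×232 + 6.08×82 = 148.68 + 292.32 + 498.56 = 939.56
P = 1029.96 / 939.56 × 100 = 109.6215
Fisher = √(L × P) = √(110.9969 × 109.6215) = 110.3071

110.31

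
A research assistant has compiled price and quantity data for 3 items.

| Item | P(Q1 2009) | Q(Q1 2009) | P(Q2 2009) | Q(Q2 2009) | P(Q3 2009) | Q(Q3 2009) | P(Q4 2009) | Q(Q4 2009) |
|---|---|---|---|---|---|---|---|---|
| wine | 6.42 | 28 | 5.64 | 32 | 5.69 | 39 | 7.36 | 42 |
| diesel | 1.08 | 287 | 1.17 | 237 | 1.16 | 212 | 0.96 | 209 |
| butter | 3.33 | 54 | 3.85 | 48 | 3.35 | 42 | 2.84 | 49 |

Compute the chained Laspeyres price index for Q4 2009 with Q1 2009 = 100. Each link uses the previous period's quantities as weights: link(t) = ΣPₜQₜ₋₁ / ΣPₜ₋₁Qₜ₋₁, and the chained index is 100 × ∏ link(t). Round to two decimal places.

Link Q1 2009→Q2 2009:
ΣP(Q2 2009)Q(Q1 2009) = 5.64×28 + 1.17×287 + 3.85×54 = 157.92 + 335.79 + 207.9 = 701.61
ΣP(Q1 2009)Q(Q1 2009) = 6.42×28 + 1.08×287 + 3.33×54 = 179.76 + 309.96 + 179.82 = 669.54
link = 701.61/669.54 = 1.047899
Link Q2 2009→Q3 2009:
ΣP(Q3 2009)Q(Q2 2009) = 5.69×32 + 1.16×237 + 3.35×48 = 182.08 + 274.92 + 160.8 = 617.8
ΣP(Q2 2009)Q(Q2 2009) = 5.64×32 + 1.17×237 + 3.85×48 = 180.48 + 277.29 + 184.8 = 642.57
link = 617.8/642.57 = 0.961452
Link Q3 2009→Q4 2009:
ΣP(Q4 2009)Q(Q3 2009) = 7.36×39 + 0.96×212 + 2.84×42 = 287.04 + 203.52 + 119.28 = 609.84
ΣP(Q3 2009)Q(Q3 2009) = 5.69×39 + 1.16×212 + 3.35×42 = 221.91 + 245.92 + 140.7 = 608.53
link = 609.84/608.53 = 1.002153
Chained index = 100 × 1.047899 × 0.961452 × 1.002153 = 100.9673

100.97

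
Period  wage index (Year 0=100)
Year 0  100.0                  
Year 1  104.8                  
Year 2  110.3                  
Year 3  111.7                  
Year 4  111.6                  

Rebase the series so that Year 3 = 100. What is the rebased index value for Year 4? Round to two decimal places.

Rebased(Year 4) = 111.6 / 111.7 × 100 = 99.9105

99.91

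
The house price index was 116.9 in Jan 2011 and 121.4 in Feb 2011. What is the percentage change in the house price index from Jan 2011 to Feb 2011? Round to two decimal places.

3.85%

Change = (121.4 − 116.9) / 116.9 × 100
       = 4.5 / 116.9 × 100 = 3.8494%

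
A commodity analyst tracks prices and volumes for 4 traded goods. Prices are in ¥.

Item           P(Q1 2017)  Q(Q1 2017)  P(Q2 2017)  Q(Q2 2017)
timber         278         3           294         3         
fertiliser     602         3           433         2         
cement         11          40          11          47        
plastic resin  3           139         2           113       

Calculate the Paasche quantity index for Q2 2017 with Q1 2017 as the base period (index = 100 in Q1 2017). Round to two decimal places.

Paasche quantity index uses current-period prices as weights.
ΣP(Q2 2017)·Q(Q2 2017) = 294×3 + 433×2 + 11×47 + 2×113 = 882 + 866 + 517 + 226 = 2491
ΣP(Q2 2017)·Q(Q1 2017) = 294×3 + 433×3 + 11×40 + 2×139 = 882 + 1299 + 440 + 278 = 2899
Index = 2491 / 2899 × 100 = 85.9262

85.93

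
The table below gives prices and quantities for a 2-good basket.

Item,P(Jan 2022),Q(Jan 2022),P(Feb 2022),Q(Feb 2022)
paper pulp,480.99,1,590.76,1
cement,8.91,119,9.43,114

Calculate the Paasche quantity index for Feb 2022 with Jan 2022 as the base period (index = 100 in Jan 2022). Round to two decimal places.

97.25

Paasche quantity index uses current-period prices as weights.
ΣP(Feb 2022)·Q(Feb 2022) = 590.76×1 + 9.43×114 = 590.76 + 1075.02 = 1665.78
ΣP(Feb 2022)·Q(Jan 2022) = 590.76×1 + 9.43×119 = 590.76 + 1122.17 = 1712.93
Index = 1665.78 / 1712.93 × 100 = 97.2474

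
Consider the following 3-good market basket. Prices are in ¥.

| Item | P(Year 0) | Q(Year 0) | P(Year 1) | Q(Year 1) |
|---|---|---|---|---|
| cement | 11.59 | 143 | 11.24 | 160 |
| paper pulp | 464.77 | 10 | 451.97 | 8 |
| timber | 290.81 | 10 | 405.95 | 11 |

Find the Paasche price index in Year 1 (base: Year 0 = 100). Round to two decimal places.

112.63

Paasche price index uses current-period quantities as weights.
ΣP(Year 1)·Q(Year 1) = 11.24×160 + 451.97×8 + 405.95×11 = 1798.4 + 3615.76 + 4465.45 = 9879.61
ΣP(Year 0)·Q(Year 1) = 11.59×160 + 464.77×8 + 290.81×11 = 1854.4 + 3718.16 + 3198.91 = 8771.47
Index = 9879.61 / 8771.47 × 100 = 112.6335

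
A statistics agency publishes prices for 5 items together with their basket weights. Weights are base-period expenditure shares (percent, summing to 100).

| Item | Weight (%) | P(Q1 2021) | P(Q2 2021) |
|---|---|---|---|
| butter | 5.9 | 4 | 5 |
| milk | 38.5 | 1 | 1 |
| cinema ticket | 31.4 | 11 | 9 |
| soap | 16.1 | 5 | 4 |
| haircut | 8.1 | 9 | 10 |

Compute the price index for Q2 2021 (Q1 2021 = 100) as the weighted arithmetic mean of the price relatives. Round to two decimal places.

butter: 5.9 × (5/4) = 5.9 × 1.250000 = 7.3750
milk: 38.5 × (1/1) = 38.5 × 1.000000 = 38.5000
cinema ticket: 31.4 × (9/11) = 31.4 × 0.818182 = 25.6909
soap: 16.1 × (4/5) = 16.1 × 0.800000 = 12.8800
haircut: 8.1 × (10/9) = 8.1 × 1.111111 = 9.0000
Index = Σ wᵢ·(p₁ᵢ/p₀ᵢ) = 7.3750 + 38.5000 + 25.6909 + 12.8800 + 9.0000 = 93.4459

93.45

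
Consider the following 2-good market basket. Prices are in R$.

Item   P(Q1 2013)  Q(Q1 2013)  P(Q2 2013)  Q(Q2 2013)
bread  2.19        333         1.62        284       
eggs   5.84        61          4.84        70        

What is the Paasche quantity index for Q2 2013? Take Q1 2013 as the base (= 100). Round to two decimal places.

95.71

Paasche quantity index uses current-period prices as weights.
ΣP(Q2 2013)·Q(Q2 2013) = 1.62×284 + 4.84×70 = 460.08 + 338.8 = 798.88
ΣP(Q2 2013)·Q(Q1 2013) = 1.62×333 + 4.84×61 = 539.46 + 295.24 = 834.7
Index = 798.88 / 834.7 × 100 = 95.7086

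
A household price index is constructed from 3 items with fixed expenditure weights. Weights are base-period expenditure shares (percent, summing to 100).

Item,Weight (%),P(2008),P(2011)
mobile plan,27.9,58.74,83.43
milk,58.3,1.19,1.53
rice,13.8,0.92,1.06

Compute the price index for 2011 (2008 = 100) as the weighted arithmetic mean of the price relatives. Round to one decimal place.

mobile plan: 27.9 × (83.43/58.74) = 27.9 × 1.420327 = 39.6271
milk: 58.3 × (1.53/1.19) = 58.3 × 1.285714 = 74.9571
rice: 13.8 × (1.06/0.92) = 13.8 × 1.152174 = 15.9000
Index = Σ wᵢ·(p₁ᵢ/p₀ᵢ) = 39.6271 + 74.9571 + 15.9000 = 130.4843

130.5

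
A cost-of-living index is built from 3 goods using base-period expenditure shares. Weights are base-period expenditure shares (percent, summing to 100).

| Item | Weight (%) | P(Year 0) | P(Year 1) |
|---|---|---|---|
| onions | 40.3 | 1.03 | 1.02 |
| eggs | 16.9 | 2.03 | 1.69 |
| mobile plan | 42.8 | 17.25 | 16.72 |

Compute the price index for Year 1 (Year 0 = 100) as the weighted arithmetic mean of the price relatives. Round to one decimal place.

onions: 40.3 × (1.02/1.03) = 40.3 × 0.990291 = 39.9087
eggs: 16.9 × (1.69/2.03) = 16.9 × 0.832512 = 14.0695
mobile plan: 42.8 × (16.72/17.25) = 42.8 × 0.969275 = 41.4850
Index = Σ wᵢ·(p₁ᵢ/p₀ᵢ) = 39.9087 + 14.0695 + 41.4850 = 95.4632

95.5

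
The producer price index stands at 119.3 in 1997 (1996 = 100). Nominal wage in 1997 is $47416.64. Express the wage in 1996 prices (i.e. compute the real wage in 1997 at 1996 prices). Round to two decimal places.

39745.72

Real = Nominal ÷ (Index/100) = 47416.64 ÷ (119.3/100)
     = 47416.64 ÷ 1.193 = 39745.7167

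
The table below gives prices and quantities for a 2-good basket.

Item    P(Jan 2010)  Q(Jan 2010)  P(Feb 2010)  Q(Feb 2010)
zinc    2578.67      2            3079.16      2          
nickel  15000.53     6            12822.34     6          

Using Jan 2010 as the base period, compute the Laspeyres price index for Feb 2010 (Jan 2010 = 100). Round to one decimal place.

87.3

Laspeyres price index uses base-period quantities as weights.
ΣP(Feb 2010)·Q(Jan 2010) = 3079.16×2 + 12822.34×6 = 6158.32 + 76934.04 = 83092.36
ΣP(Jan 2010)·Q(Jan 2010) = 2578.67×2 + 15000.53×6 = 5157.34 + 90003.18 = 95160.52
Index = 83092.36 / 95160.52 × 100 = 87.3181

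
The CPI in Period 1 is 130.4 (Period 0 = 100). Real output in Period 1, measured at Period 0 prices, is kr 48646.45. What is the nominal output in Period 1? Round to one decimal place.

Nominal = Real × (Index/100) = 48646.45 × (130.4/100)
        = 48646.45 × 1.304 = 63434.9708

63435.0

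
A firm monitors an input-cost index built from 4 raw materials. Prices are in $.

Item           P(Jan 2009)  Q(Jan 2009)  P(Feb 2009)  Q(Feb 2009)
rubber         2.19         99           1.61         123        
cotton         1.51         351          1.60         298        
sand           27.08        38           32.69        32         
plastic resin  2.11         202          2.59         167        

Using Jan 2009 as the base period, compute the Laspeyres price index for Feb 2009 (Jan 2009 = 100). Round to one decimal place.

Laspeyres price index uses base-period quantities as weights.
ΣP(Feb 2009)·Q(Jan 2009) = 1.61×99 + 1.60×351 + 32.69×38 + 2.59×202 = 159.39 + 561.6 + 1242.22 + 523.18 = 2486.39
ΣP(Jan 2009)·Q(Jan 2009) = 2.19×99 + 1.51×351 + 27.08×38 + 2.11×202 = 216.81 + 530.01 + 1029.04 + 426.22 = 2202.08
Index = 2486.39 / 2202.08 × 100 = 112.9110

112.9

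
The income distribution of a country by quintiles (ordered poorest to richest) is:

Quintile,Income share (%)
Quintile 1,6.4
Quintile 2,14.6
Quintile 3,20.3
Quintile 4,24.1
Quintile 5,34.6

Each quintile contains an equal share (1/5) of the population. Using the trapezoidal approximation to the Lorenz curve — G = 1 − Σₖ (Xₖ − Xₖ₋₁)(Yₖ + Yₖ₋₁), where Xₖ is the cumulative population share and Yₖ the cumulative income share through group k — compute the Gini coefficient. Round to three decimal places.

0.264

Cumulative income shares Yₖ: 0.0640, 0.2100, 0.4130, 0.6540, 1.0000
Σ (Xₖ−Xₖ₋₁)(Yₖ+Yₖ₋₁) = (1/5)(0.0640+0.0000) + (1/5)(0.2100+0.0640) + (1/5)(0.4130+0.2100) + (1/5)(0.6540+0.4130) + (1/5)(1.0000+0.6540)
  = 0.0128 + 0.0548 + 0.1246 + 0.2134 + 0.3308 = 0.7364
G = 1 − 0.7364 = 0.2636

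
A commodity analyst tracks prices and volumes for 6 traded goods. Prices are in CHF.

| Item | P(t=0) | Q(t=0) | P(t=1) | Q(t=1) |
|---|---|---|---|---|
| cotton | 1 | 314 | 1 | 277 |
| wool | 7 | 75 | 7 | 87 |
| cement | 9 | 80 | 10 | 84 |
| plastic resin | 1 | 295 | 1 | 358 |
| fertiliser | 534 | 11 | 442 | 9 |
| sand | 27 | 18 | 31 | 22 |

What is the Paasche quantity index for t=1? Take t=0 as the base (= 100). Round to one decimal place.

91.7

Paasche quantity index uses current-period prices as weights.
ΣP(t=1)·Q(t=1) = 1×277 + 7×87 + 10×84 + 1×358 + 442×9 + 31×22 = 277 + 609 + 840 + 358 + 3978 + 682 = 6744
ΣP(t=1)·Q(t=0) = 1×314 + 7×75 + 10×80 + 1×295 + 442×11 + 31×18 = 314 + 525 + 800 + 295 + 4862 + 558 = 7354
Index = 6744 / 7354 × 100 = 91.7052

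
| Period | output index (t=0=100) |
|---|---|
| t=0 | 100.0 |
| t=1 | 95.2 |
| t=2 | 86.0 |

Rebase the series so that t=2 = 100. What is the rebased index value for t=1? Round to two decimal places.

110.70

Rebased(t=1) = 95.2 / 86.0 × 100 = 110.6977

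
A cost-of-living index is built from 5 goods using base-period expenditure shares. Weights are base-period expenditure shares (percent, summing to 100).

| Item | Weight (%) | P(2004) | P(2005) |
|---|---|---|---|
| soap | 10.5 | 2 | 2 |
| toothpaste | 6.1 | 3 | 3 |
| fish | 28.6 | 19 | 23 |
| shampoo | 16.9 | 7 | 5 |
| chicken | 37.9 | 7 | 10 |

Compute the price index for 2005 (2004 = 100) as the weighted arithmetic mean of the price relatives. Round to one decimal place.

117.4

soap: 10.5 × (2/2) = 10.5 × 1.000000 = 10.5000
toothpaste: 6.1 × (3/3) = 6.1 × 1.000000 = 6.1000
fish: 28.6 × (23/19) = 28.6 × 1.210526 = 34.6211
shampoo: 16.9 × (5/7) = 16.9 × 0.714286 = 12.0714
chicken: 37.9 × (10/7) = 37.9 × 1.428571 = 54.1429
Index = Σ wᵢ·(p₁ᵢ/p₀ᵢ) = 10.5000 + 6.1000 + 34.6211 + 12.0714 + 54.1429 = 117.4353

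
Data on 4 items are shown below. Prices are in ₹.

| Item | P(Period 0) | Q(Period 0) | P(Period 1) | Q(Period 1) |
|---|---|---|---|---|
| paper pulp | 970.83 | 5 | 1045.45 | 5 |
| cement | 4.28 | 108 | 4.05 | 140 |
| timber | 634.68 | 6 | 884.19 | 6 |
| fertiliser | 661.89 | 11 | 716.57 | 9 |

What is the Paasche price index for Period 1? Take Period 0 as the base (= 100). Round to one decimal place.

115.3

Paasche price index uses current-period quantities as weights.
ΣP(Period 1)·Q(Period 1) = 1045.45×5 + 4.05×140 + 884.19×6 + 716.57×9 = 5227.25 + 567 + 5305.14 + 6449.13 = 17548.52
ΣP(Period 0)·Q(Period 1) = 970.83×5 + 4.28×140 + 634.68×6 + 661.89×9 = 4854.15 + 599.2 + 3808.08 + 5957.01 = 15218.44
Index = 17548.52 / 15218.44 × 100 = 115.3109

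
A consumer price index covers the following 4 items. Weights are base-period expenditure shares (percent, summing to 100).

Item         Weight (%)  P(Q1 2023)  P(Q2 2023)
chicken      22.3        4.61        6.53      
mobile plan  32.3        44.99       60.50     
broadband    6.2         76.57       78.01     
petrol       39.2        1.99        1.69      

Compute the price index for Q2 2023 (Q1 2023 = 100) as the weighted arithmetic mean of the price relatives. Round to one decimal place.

114.6

chicken: 22.3 × (6.53/4.61) = 22.3 × 1.416486 = 31.5876
mobile plan: 32.3 × (60.50/44.99) = 32.3 × 1.344743 = 43.4352
broadband: 6.2 × (78.01/76.57) = 6.2 × 1.018806 = 6.3166
petrol: 39.2 × (1.69/1.99) = 39.2 × 0.849246 = 33.2905
Index = Σ wᵢ·(p₁ᵢ/p₀ᵢ) = 31.5876 + 43.4352 + 6.3166 + 33.2905 = 114.6299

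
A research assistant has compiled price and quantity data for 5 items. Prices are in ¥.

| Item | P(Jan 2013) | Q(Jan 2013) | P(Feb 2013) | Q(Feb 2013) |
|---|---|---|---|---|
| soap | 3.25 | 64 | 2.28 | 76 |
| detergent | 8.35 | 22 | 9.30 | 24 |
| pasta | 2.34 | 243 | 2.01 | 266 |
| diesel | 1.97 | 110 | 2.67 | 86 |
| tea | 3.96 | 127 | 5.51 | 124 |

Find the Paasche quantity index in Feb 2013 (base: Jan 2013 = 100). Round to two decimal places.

Paasche quantity index uses current-period prices as weights.
ΣP(Feb 2013)·Q(Feb 2013) = 2.28×76 + 9.30×24 + 2.01×266 + 2.67×86 + 5.51×124 = 173.28 + 223.2 + 534.66 + 229.62 + 683.24 = 1844
ΣP(Feb 2013)·Q(Jan 2013) = 2.28×64 + 9.30×22 + 2.01×243 + 2.67×110 + 5.51×127 = 145.92 + 204.6 + 488.43 + 293.7 + 699.77 = 1832.42
Index = 1844 / 1832.42 × 100 = 100.6320

100.63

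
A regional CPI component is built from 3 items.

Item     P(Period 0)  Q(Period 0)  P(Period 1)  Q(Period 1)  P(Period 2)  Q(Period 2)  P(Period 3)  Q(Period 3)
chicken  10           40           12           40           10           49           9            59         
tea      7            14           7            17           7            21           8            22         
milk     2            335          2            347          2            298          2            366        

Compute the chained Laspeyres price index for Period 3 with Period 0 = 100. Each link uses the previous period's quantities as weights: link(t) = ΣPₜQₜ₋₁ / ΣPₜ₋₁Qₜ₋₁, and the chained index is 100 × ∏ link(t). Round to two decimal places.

Link Period 0→Period 1:
ΣP(Period 1)Q(Period 0) = 12×40 + 7×14 + 2×335 = 480 + 98 + 670 = 1248
ΣP(Period 0)Q(Period 0) = 10×40 + 7×14 + 2×335 = 400 + 98 + 670 = 1168
link = 1248/1168 = 1.068493
Link Period 1→Period 2:
ΣP(Period 2)Q(Period 1) = 10×40 + 7×17 + 2×347 = 400 + 119 + 694 = 1213
ΣP(Period 1)Q(Period 1) = 12×40 + 7×17 + 2×347 = 480 + 119 + 694 = 1293
link = 1213/1293 = 0.938128
Link Period 2→Period 3:
ΣP(Period 3)Q(Period 2) = 9×49 + 8×21 + 2×298 = 441 + 168 + 596 = 1205
ΣP(Period 2)Q(Period 2) = 10×49 + 7×21 + 2×298 = 490 + 147 + 596 = 1233
link = 1205/1233 = 0.977291
Chained index = 100 × 1.068493 × 0.938128 × 0.977291 = 97.9621

97.96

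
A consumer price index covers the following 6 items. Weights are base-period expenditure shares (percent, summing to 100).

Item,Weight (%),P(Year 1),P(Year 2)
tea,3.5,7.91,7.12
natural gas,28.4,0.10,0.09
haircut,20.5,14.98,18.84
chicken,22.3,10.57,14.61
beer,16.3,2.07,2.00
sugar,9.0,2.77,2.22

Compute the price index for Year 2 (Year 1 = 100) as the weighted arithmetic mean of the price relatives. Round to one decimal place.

108.3

tea: 3.5 × (7.12/7.91) = 3.5 × 0.900126 = 3.1504
natural gas: 28.4 × (0.09/0.10) = 28.4 × 0.900000 = 25.5600
haircut: 20.5 × (18.84/14.98) = 20.5 × 1.257677 = 25.7824
chicken: 22.3 × (14.61/10.57) = 22.3 × 1.382214 = 30.8234
beer: 16.3 × (2.00/2.07) = 16.3 × 0.966184 = 15.7488
sugar: 9.0 × (2.22/2.77) = 9.0 × 0.801444 = 7.2130
Index = Σ wᵢ·(p₁ᵢ/p₀ᵢ) = 3.1504 + 25.5600 + 25.7824 + 30.8234 + 15.7488 + 7.2130 = 108.2780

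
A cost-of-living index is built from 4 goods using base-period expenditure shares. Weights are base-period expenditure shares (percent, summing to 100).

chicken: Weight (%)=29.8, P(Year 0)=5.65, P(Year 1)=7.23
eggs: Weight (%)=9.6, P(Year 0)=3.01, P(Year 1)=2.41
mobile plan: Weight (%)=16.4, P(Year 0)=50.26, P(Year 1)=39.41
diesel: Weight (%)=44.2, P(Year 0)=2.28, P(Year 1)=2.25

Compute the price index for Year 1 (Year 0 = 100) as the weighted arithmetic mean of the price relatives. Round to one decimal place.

chicken: 29.8 × (7.23/5.65) = 29.8 × 1.279646 = 38.1335
eggs: 9.6 × (2.41/3.01) = 9.6 × 0.800664 = 7.6864
mobile plan: 16.4 × (39.41/50.26) = 16.4 × 0.784123 = 12.8596
diesel: 44.2 × (2.25/2.28) = 44.2 × 0.986842 = 43.6184
Index = Σ wᵢ·(p₁ᵢ/p₀ᵢ) = 38.1335 + 7.6864 + 12.8596 + 43.6184 = 102.2979

102.3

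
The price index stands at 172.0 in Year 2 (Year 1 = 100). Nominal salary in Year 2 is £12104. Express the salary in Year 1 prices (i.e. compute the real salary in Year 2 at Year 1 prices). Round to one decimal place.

Real = Nominal ÷ (Index/100) = 12104 ÷ (172.0/100)
     = 12104 ÷ 1.720 = 7037.2093

7037.2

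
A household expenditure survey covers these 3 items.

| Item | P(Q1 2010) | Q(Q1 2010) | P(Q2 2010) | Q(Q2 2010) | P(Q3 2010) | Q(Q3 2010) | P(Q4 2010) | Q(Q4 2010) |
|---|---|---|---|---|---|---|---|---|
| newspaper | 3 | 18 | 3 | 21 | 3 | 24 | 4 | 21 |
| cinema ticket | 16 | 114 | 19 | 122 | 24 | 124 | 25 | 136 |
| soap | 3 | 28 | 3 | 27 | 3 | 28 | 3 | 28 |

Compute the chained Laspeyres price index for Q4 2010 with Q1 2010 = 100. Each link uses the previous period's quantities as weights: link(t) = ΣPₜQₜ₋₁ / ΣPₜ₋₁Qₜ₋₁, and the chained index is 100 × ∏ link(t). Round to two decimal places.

Link Q1 2010→Q2 2010:
ΣP(Q2 2010)Q(Q1 2010) = 3×18 + 19×114 + 3×28 = 54 + 2166 + 84 = 2304
ΣP(Q1 2010)Q(Q1 2010) = 3×18 + 16×114 + 3×28 = 54 + 1824 + 84 = 1962
link = 2304/1962 = 1.174312
Link Q2 2010→Q3 2010:
ΣP(Q3 2010)Q(Q2 2010) = 3×21 + 24×122 + 3×27 = 63 + 2928 + 81 = 3072
ΣP(Q2 2010)Q(Q2 2010) = 3×21 + 19×122 + 3×27 = 63 + 2318 + 81 = 2462
link = 3072/2462 = 1.247766
Link Q3 2010→Q4 2010:
ΣP(Q4 2010)Q(Q3 2010) = 4×24 + 25×124 + 3×28 = 96 + 3100 + 84 = 3280
ΣP(Q3 2010)Q(Q3 2010) = 3×24 + 24×124 + 3×28 = 72 + 2976 + 84 = 3132
link = 3280/3132 = 1.047254
Chained index = 100 × 1.174312 × 1.247766 × 1.047254 = 153.4506

153.45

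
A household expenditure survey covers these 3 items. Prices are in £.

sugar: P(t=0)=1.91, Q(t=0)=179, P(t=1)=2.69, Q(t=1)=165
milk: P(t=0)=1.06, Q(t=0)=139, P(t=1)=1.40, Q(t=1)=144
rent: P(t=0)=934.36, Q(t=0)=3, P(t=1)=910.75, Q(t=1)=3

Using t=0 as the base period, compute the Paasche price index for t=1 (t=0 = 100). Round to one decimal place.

Paasche price index uses current-period quantities as weights.
ΣP(t=1)·Q(t=1) = 2.69×165 + 1.40×144 + 910.75×3 = 443.85 + 201.6 + 2732.25 = 3377.7
ΣP(t=0)·Q(t=1) = 1.91×165 + 1.06×144 + 934.36×3 = 315.15 + 152.64 + 2803.08 = 3270.87
Index = 3377.7 / 3270.87 × 100 = 103.2661

103.3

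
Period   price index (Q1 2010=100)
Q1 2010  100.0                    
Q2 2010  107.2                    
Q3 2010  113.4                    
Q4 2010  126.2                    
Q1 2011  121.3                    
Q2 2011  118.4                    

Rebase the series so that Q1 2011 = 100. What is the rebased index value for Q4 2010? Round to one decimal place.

Rebased(Q4 2010) = 126.2 / 121.3 × 100 = 104.0396

104.0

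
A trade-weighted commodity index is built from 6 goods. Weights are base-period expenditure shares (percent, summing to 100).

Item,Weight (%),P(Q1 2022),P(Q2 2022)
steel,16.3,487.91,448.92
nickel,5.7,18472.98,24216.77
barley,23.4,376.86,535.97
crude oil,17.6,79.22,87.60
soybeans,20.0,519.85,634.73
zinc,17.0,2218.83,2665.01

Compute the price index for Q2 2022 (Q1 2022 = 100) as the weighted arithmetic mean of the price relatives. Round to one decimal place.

120.0

steel: 16.3 × (448.92/487.91) = 16.3 × 0.920088 = 14.9974
nickel: 5.7 × (24216.77/18472.98) = 5.7 × 1.310929 = 7.4723
barley: 23.4 × (535.97/376.86) = 23.4 × 1.422199 = 33.2795
crude oil: 17.6 × (87.60/79.22) = 17.6 × 1.105781 = 19.4618
soybeans: 20.0 × (634.73/519.85) = 20.0 × 1.220987 = 24.4197
zinc: 17.0 × (2665.01/2218.83) = 17.0 × 1.201088 = 20.4185
Index = Σ wᵢ·(p₁ᵢ/p₀ᵢ) = 14.9974 + 7.4723 + 33.2795 + 19.4618 + 24.4197 + 20.4185 = 120.0492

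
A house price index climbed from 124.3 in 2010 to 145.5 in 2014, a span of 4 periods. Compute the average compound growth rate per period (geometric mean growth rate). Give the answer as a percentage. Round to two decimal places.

Growth factor = (145.5/124.3)^(1/4) = (1.170555)^(1/4) = 1.040155
Growth rate = 1.040155 − 1 = 0.040155 = 4.0155%

4.02%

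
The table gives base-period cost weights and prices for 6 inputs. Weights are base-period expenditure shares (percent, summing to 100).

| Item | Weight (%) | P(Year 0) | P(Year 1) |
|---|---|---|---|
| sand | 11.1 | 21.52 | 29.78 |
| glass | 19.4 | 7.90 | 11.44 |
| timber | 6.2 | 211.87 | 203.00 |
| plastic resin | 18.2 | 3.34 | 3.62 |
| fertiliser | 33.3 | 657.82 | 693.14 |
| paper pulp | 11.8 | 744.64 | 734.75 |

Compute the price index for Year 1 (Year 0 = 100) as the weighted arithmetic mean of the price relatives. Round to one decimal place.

sand: 11.1 × (29.78/21.52) = 11.1 × 1.383829 = 15.3605
glass: 19.4 × (11.44/7.90) = 19.4 × 1.448101 = 28.0932
timber: 6.2 × (203.00/211.87) = 6.2 × 0.958135 = 5.9404
plastic resin: 18.2 × (3.62/3.34) = 18.2 × 1.083832 = 19.7257
fertiliser: 33.3 × (693.14/657.82) = 33.3 × 1.053692 = 35.0880
paper pulp: 11.8 × (734.75/744.64) = 11.8 × 0.986718 = 11.6433
Index = Σ wᵢ·(p₁ᵢ/p₀ᵢ) = 15.3605 + 28.0932 + 5.9404 + 19.7257 + 35.0880 + 11.6433 = 115.8511

115.9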